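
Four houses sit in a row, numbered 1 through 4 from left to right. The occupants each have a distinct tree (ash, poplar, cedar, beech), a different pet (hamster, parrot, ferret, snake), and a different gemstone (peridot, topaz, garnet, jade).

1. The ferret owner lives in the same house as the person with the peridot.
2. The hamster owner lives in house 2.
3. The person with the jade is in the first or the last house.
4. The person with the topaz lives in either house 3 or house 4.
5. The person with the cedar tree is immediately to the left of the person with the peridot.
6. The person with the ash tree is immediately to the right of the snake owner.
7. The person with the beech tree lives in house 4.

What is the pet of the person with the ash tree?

From clue 2, the hamster owner must be in house 2.
From clue 7, the person with the beech tree must be in house 4.
By clue 6, the person with the ash tree is in house 2.
The snake owner is in house 1 (clue 6).
House 1's tree must be poplar (nothing else left).
So house 3 gets cedar for tree.
House 2 gemstone: only garnet fits.
The person with the peridot is in house 4 (clue 5).
That leaves jade as the gemstone for house 1.
House 3 gemstone: only topaz fits.
By clue 1, the ferret owner is in house 4.
That leaves parrot as the pet for house 3.
So: house 1 = poplar/snake/jade, house 2 = ash/hamster/garnet, house 3 = cedar/parrot/topaz, house 4 = beech/ferret/peridot.

hamster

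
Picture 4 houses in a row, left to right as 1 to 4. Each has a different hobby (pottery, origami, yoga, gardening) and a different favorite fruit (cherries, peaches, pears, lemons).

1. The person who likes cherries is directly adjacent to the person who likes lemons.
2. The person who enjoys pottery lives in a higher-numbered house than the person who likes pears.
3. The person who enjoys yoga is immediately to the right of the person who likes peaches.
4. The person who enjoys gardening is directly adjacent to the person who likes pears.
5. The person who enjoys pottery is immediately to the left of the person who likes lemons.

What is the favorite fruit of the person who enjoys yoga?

The person who enjoys pottery is narrowed to house 2 or 3; consider each.
Placing it in house 2 leads to a contradiction, so it's in house 3.
By clue 5, the person who likes lemons is in house 4.
Clue 1 places the person who likes cherries in house 3.
The only favorite fruit still possible for house 1 is peaches.
That leaves pears as the favorite fruit for house 2.
From clue 3, the person who enjoys yoga must be in house 2.
Clue 4 places the person who enjoys gardening in house 1.
House 4's hobby must be origami (nothing else left).
So: house 1 = gardening/peaches, house 2 = yoga/pears, house 3 = pottery/cherries, house 4 = origami/lemons.

pears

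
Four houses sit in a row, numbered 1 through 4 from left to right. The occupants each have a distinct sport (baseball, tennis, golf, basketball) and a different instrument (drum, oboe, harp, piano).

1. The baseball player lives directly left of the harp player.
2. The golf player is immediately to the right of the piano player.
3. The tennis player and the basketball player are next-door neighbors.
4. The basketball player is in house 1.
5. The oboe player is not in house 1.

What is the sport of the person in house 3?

baseball

The basketball player is in house 1 (clue 4).
By clue 3, the tennis player is in house 2.
That leaves golf as the sport for house 4.
Clue 1 places the harp player in house 4.
From clue 2, the piano player must be in house 3.
House 3's sport must be baseball (nothing else left).
So house 1 gets drum for instrument.
House 2 instrument: only oboe fits.
So: house 1 = basketball/drum, house 2 = tennis/oboe, house 3 = baseball/piano, house 4 = golf/harp.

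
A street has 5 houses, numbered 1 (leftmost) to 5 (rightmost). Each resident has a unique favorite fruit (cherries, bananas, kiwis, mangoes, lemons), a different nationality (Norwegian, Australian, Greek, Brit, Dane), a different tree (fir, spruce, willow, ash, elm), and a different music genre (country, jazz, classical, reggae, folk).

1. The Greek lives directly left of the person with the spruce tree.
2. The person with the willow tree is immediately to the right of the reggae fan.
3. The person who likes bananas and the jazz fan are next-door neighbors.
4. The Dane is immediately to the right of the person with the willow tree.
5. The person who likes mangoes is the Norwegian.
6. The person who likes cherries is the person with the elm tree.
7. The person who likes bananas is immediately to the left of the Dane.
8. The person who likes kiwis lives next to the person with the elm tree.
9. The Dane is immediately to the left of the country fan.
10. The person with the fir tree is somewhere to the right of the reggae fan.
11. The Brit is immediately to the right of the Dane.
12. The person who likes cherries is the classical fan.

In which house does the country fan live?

4

The person who likes bananas is narrowed to house 2 or 3; consider each.
Placing it in house 3 leads to a contradiction, so it's in house 2.
By clue 7, the Dane is in house 3.
The country fan is in house 4 (clue 9).
By clue 11, the Brit is in house 4.
Clue 4: the person with the willow tree is in house 2.
House 1 tree: only ash fits.
Clue 1: the Greek is in house 2.
By clue 2, the reggae fan is in house 1.
The person who likes kiwis is in house 4 (clue 8).
That leaves spruce as the tree for house 3.
So house 4 gets fir for tree.
House 5 tree: only elm fits.
That leaves folk as the music genre for house 2.
That leaves classical as the music genre for house 5.
Clue 6 places the person who likes cherries in house 5.
That leaves mangoes as the favorite fruit for house 1.
House 3's favorite fruit must be lemons (nothing else left).
So house 3 gets jazz for music genre.
By clue 5, the Norwegian is in house 1.
That leaves Australian as the nationality for house 5.
So: house 1 = mangoes/Norwegian/ash/reggae, house 2 = bananas/Greek/willow/folk, house 3 = lemons/Dane/spruce/jazz, house 4 = kiwis/Brit/fir/country, house 5 = cherries/Australian/elm/classical.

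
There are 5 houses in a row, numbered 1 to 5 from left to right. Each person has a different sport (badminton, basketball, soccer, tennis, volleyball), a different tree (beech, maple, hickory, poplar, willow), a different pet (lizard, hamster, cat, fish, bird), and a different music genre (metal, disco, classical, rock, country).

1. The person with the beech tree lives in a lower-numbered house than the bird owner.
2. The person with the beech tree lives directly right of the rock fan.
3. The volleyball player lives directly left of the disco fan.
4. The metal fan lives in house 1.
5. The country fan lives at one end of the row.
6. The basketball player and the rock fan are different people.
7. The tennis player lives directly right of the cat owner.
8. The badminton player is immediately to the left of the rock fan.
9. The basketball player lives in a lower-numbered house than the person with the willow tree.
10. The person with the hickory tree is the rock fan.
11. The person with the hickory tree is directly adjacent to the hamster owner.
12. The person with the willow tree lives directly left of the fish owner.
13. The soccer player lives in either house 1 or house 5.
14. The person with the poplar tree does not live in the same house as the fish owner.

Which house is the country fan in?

Clue 4 places the metal fan in house 1.
So house 5 gets country for music genre.
The only sport still possible for house 4 is tennis.
That leaves soccer as the sport for house 5.
The cat owner is in house 3 (clue 7).
The badminton player is narrowed to house 1 or 2; consider each.
Placing it in house 2 leads to a contradiction, so it's in house 1.
From clue 8, the rock fan must be in house 2.
From clue 10, the person with the hickory tree must be in house 2.
The hamster owner is in house 1 (clue 11).
The only pet still possible for house 2 is lizard.
By clue 2, the person with the beech tree is in house 3.
From clue 6, the basketball player must be in house 3.
Clue 9: the person with the willow tree is in house 4.
From clue 12, the fish owner must be in house 5.
That leaves volleyball as the sport for house 2.
So house 5 gets maple for tree.
That leaves bird as the pet for house 4.
From clue 3, the disco fan must be in house 3.
So house 1 gets poplar for tree.
House 4 music genre: only classical fits.
So: house 1 = badminton/poplar/hamster/metal, house 2 = volleyball/hickory/lizard/rock, house 3 = basketball/beech/cat/disco, house 4 = tennis/willow/bird/classical, house 5 = soccer/maple/fish/country.

5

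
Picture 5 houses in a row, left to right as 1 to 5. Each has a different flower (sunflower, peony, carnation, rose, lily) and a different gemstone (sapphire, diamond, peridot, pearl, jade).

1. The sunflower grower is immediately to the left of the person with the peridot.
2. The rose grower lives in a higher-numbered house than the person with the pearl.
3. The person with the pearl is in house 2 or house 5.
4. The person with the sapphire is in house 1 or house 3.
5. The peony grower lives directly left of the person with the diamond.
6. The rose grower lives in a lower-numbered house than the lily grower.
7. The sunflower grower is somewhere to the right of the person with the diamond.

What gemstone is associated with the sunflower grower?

jade

The person with the pearl is in house 2 (clue 3).
From clue 5, the peony grower must be in house 2.
From clue 7, the sunflower grower must be in house 4.
House 1 flower: only carnation fits.
House 3's flower must be rose (nothing else left).
That leaves lily as the flower for house 5.
The only gemstone still possible for house 3 is diamond.
From clue 1, the person with the peridot must be in house 5.
That leaves sapphire as the gemstone for house 1.
House 4 gemstone: only jade fits.
So: house 1 = carnation/sapphire, house 2 = peony/pearl, house 3 = rose/diamond, house 4 = sunflower/jade, house 5 = lily/peridot.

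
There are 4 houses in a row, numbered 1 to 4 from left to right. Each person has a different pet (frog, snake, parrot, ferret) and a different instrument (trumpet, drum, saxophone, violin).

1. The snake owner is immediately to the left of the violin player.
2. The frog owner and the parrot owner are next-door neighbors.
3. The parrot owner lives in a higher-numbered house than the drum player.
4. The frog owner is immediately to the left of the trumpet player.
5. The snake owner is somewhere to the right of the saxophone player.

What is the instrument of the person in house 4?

trumpet

The snake owner is narrowed to house 2 or 3; consider each.
Placing it in house 3 leads to a contradiction, so it's in house 2.
Clue 1 places the violin player in house 3.
By clue 5, the saxophone player is in house 1.
House 4 instrument: only trumpet fits.
By clue 2, the frog owner is in house 3.
From clue 2, the parrot owner must be in house 4.
The only pet still possible for house 1 is ferret.
That leaves drum as the instrument for house 2.
So: house 1 = ferret/saxophone, house 2 = snake/drum, house 3 = frog/violin, house 4 = parrot/trumpet.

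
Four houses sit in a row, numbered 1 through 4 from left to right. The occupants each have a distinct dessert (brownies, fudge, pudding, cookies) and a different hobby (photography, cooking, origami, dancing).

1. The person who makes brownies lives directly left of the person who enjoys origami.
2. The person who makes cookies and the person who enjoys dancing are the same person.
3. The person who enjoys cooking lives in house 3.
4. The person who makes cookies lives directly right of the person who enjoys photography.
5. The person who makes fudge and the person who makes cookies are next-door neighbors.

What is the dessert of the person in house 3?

brownies

Clue 3: the person who enjoys cooking is in house 3.
The person who makes cookies is in house 2 (clue 4).
By clue 4, the person who enjoys photography is in house 1.
The only dessert still possible for house 4 is pudding.
Clue 2: the person who enjoys dancing is in house 2.
The only hobby still possible for house 4 is origami.
By clue 1, the person who makes brownies is in house 3.
House 1's dessert must be fudge (nothing else left).
So: house 1 = fudge/photography, house 2 = cookies/dancing, house 3 = brownies/cooking, house 4 = pudding/origami.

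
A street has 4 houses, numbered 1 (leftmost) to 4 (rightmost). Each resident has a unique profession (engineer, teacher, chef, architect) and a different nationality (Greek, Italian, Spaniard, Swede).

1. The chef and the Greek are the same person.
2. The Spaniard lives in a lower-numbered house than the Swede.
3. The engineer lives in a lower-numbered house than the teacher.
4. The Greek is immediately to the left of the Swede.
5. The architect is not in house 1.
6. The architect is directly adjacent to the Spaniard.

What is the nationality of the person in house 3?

The architect is narrowed to house 2 or 3 or 4; consider each.
Placing it in house 3 and house 4 leads to a contradiction, so it's in house 2.
So house 4 gets teacher for profession.
The chef is narrowed to house 1 or 3; consider each.
Placing it in house 1 leads to a contradiction, so it's in house 3.
By clue 1, the Greek is in house 3.
Clue 4 places the Swede in house 4.
House 1 profession: only engineer fits.
The only nationality still possible for house 1 is Spaniard.
House 2's nationality must be Italian (nothing else left).
So: house 1 = engineer/Spaniard, house 2 = architect/Italian, house 3 = chef/Greek, house 4 = teacher/Swede.

Greek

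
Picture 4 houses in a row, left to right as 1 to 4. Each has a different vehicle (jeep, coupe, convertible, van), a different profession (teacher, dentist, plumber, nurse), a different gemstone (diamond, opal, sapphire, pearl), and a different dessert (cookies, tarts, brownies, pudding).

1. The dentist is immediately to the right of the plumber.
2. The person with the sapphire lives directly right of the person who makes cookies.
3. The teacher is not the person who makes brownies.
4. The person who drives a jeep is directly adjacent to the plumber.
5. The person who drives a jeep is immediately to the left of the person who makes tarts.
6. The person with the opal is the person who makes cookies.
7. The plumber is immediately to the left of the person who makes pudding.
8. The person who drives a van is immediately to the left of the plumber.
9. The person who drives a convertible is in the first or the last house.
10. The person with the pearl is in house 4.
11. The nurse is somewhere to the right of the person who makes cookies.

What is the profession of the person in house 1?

Clue 10 places the person with the pearl in house 4.
House 1's profession must be teacher (nothing else left).
House 1's dessert must be cookies (nothing else left).
By clue 2, the person with the sapphire is in house 2.
The person with the opal is in house 1 (clue 6).
The only gemstone still possible for house 3 is diamond.
The person who drives a convertible is narrowed to house 1 or 4; consider each.
Placing it in house 1 leads to a contradiction, so it's in house 4.
The person who drives a van is narrowed to house 1 or 2; consider each.
Placing it in house 2 leads to a contradiction, so it's in house 1.
From clue 8, the plumber must be in house 2.
The dentist is in house 3 (clue 1).
Clue 4 places the person who drives a jeep in house 3.
From clue 5, the person who makes tarts must be in house 4.
By clue 7, the person who makes pudding is in house 3.
House 2 vehicle: only coupe fits.
House 4 profession: only nurse fits.
House 2's dessert must be brownies (nothing else left).
So: house 1 = van/teacher/opal/cookies, house 2 = coupe/plumber/sapphire/brownies, house 3 = jeep/dentist/diamond/pudding, house 4 = convertible/nurse/pearl/tarts.

teacher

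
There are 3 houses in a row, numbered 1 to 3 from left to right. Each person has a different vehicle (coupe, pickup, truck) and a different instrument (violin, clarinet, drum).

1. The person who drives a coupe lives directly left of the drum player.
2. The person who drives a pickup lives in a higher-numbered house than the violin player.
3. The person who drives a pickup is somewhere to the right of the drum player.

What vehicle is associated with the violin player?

coupe

By clue 3, the person who drives a pickup is in house 3.
Clue 3 places the drum player in house 2.
That leaves clarinet as the instrument for house 3.
By clue 1, the person who drives a coupe is in house 1.
That leaves truck as the vehicle for house 2.
The only instrument still possible for house 1 is violin.
So: house 1 = coupe/violin, house 2 = truck/drum, house 3 = pickup/clarinet.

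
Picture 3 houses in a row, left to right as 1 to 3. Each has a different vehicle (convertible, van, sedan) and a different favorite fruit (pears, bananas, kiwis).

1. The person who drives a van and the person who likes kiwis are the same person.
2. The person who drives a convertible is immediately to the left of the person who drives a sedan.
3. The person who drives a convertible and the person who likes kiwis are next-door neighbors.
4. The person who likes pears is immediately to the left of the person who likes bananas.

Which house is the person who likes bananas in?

The person who drives a convertible is narrowed to house 1 or 2; consider each.
Placing it in house 1 leads to a contradiction, so it's in house 2.
The person who drives a sedan is in house 3 (clue 2).
House 1 vehicle: only van fits.
Clue 1: the person who likes kiwis is in house 1.
House 3's favorite fruit must be bananas (nothing else left).
House 2 favorite fruit: only pears fits.
So: house 1 = van/kiwis, house 2 = convertible/pears, house 3 = sedan/bananas.

3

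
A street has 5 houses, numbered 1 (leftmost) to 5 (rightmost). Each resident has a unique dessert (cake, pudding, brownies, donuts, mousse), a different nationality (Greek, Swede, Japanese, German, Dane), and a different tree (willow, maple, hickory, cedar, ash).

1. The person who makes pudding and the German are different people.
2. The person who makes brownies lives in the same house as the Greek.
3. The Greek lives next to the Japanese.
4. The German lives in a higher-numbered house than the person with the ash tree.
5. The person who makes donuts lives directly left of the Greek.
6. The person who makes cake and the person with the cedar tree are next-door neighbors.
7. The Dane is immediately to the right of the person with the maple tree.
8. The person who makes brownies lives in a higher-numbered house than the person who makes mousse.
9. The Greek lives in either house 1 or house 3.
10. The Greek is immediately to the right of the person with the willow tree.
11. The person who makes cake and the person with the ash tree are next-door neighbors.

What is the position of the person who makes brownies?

3

By clue 9, the Greek is in house 3.
By clue 10, the person with the willow tree is in house 2.
From clue 2, the person who makes brownies must be in house 3.
By clue 5, the person who makes donuts is in house 2.
House 1 dessert: only mousse fits.
The only nationality still possible for house 1 is Swede.
The person who makes cake is narrowed to house 4 or 5; consider each.
Placing it in house 5 leads to a contradiction, so it's in house 4.
The person with the ash tree is in house 3 (clue 11).
So house 5 gets pudding for dessert.
The German is in house 4 (clue 1).
The only nationality still possible for house 5 is Dane.
House 5's tree must be cedar (nothing else left).
The person with the maple tree is in house 4 (clue 7).
House 2 nationality: only Japanese fits.
House 1 tree: only hickory fits.
So: house 1 = mousse/Swede/hickory, house 2 = donuts/Japanese/willow, house 3 = brownies/Greek/ash, house 4 = cake/German/maple, house 5 = pudding/Dane/cedar.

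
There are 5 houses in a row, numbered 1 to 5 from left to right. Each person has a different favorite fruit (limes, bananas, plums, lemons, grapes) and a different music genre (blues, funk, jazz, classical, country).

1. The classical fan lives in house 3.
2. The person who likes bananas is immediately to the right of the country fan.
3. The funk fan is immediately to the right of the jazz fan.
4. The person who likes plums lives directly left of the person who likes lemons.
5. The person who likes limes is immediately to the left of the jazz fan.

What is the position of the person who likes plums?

4

By clue 1, the classical fan is in house 3.
By clue 3, the funk fan is in house 5.
The jazz fan is in house 4 (clue 3).
Clue 5 places the person who likes limes in house 3.
Clue 2 places the person who likes bananas in house 2.
From clue 2, the country fan must be in house 1.
House 5 favorite fruit: only lemons fits.
That leaves blues as the music genre for house 2.
Clue 4: the person who likes plums is in house 4.
House 1 favorite fruit: only grapes fits.
So: house 1 = grapes/country, house 2 = bananas/blues, house 3 = limes/classical, house 4 = plums/jazz, house 5 = lemons/funk.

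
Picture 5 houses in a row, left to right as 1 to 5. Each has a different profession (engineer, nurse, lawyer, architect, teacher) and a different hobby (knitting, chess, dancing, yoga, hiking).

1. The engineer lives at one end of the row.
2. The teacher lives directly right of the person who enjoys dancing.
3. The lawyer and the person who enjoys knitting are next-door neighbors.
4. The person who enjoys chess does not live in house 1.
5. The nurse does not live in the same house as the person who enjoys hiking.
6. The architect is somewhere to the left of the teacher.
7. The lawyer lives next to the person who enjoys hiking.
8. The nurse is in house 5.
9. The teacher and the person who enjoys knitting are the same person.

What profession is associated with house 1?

engineer

By clue 8, the nurse is in house 5.
So house 1 gets engineer for profession.
The architect is narrowed to house 2 or 3; consider each.
Placing it in house 3 leads to a contradiction, so it's in house 2.
That leaves yoga as the hobby for house 1.
So house 5 gets chess for hobby.
The lawyer is narrowed to house 3 or 4; consider each.
Placing it in house 4 leads to a contradiction, so it's in house 3.
Clue 3: the person who enjoys knitting is in house 4.
The teacher is in house 4 (clue 9).
That leaves hiking as the hobby for house 2.
So house 3 gets dancing for hobby.
So: house 1 = engineer/yoga, house 2 = architect/hiking, house 3 = lawyer/dancing, house 4 = teacher/knitting, house 5 = nurse/chess.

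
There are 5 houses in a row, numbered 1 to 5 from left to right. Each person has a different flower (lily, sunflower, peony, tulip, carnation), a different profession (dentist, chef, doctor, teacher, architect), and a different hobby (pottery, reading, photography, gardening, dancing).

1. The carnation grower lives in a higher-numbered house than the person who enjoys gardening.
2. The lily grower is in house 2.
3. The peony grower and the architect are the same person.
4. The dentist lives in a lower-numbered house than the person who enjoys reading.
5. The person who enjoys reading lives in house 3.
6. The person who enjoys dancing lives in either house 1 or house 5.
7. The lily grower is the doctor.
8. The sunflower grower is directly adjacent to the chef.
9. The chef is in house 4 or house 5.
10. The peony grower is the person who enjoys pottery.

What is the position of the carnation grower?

From clue 2, the lily grower must be in house 2.
By clue 5, the person who enjoys reading is in house 3.
The doctor is in house 2 (clue 7).
The dentist is in house 1 (clue 4).
House 1's flower must be tulip (nothing else left).
House 3's profession must be teacher (nothing else left).
The peony grower is narrowed to house 4 or 5; consider each.
Placing it in house 4 leads to a contradiction, so it's in house 5.
By clue 3, the architect is in house 5.
Clue 10: the person who enjoys pottery is in house 5.
House 4 profession: only chef fits.
So house 1 gets dancing for hobby.
The person who enjoys gardening is in house 2 (clue 1).
By clue 8, the sunflower grower is in house 3.
House 4's flower must be carnation (nothing else left).
House 4 hobby: only photography fits.
So: house 1 = tulip/dentist/dancing, house 2 = lily/doctor/gardening, house 3 = sunflower/teacher/reading, house 4 = carnation/chef/photography, house 5 = peony/architect/pottery.

4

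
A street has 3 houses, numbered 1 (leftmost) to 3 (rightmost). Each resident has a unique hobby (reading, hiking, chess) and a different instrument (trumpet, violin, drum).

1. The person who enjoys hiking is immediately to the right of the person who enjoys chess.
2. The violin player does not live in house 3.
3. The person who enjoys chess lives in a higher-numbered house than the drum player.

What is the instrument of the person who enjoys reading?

drum

Clue 3 places the person who enjoys chess in house 2.
By clue 3, the drum player is in house 1.
The only hobby still possible for house 1 is reading.
The only hobby still possible for house 3 is hiking.
House 3's instrument must be trumpet (nothing else left).
The only instrument still possible for house 2 is violin.
So: house 1 = reading/drum, house 2 = chess/violin, house 3 = hiking/trumpet.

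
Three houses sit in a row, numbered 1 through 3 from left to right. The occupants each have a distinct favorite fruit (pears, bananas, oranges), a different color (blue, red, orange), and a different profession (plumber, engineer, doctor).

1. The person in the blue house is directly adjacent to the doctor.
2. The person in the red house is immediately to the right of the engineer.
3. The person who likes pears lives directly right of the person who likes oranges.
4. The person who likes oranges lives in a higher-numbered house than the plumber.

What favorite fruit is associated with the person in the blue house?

By clue 4, the person who likes oranges is in house 2.
From clue 4, the plumber must be in house 1.
The only favorite fruit still possible for house 1 is bananas.
House 3's favorite fruit must be pears (nothing else left).
That leaves engineer as the profession for house 2.
The only profession still possible for house 3 is doctor.
Clue 1: the person in the blue house is in house 2.
The person in the red house is in house 3 (clue 2).
House 1 color: only orange fits.
So: house 1 = bananas/orange/plumber, house 2 = oranges/blue/engineer, house 3 = pears/red/doctor.

oranges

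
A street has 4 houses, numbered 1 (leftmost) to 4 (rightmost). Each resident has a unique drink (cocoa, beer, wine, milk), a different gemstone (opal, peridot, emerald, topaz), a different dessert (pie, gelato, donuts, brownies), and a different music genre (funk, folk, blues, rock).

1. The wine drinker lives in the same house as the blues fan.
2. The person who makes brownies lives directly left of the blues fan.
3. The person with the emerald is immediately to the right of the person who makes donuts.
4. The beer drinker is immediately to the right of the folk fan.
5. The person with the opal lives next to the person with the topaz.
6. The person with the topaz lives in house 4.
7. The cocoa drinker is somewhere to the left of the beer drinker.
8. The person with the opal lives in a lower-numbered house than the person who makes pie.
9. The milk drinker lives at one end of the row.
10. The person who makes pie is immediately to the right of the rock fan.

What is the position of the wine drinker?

By clue 6, the person with the topaz is in house 4.
The person with the opal is in house 3 (clue 5).
Clue 8: the person who makes pie is in house 4.
Clue 10 places the rock fan in house 3.
The only gemstone still possible for house 1 is peridot.
The only gemstone still possible for house 2 is emerald.
By clue 3, the person who makes donuts is in house 1.
The only drink still possible for house 3 is beer.
House 2 dessert: only gelato fits.
House 3's dessert must be brownies (nothing else left).
The blues fan is in house 4 (clue 2).
From clue 4, the folk fan must be in house 2.
That leaves funk as the music genre for house 1.
The wine drinker is in house 4 (clue 1).
That leaves milk as the drink for house 1.
House 2's drink must be cocoa (nothing else left).
So: house 1 = milk/peridot/donuts/funk, house 2 = cocoa/emerald/gelato/folk, house 3 = beer/opal/brownies/rock, house 4 = wine/topaz/pie/blues.

4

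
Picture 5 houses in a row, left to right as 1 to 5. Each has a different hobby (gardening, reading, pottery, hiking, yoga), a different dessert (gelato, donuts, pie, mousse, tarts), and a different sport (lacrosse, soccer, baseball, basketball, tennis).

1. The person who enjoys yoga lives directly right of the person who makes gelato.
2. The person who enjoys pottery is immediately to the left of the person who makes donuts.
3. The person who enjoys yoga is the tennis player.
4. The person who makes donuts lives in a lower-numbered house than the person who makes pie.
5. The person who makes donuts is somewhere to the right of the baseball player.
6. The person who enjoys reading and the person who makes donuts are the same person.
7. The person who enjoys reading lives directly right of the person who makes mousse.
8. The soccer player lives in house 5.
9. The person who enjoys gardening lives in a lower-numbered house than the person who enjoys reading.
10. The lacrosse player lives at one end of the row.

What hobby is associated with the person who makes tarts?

yoga

Clue 8: the soccer player is in house 5.
House 5's hobby must be hiking (nothing else left).
House 1's sport must be lacrosse (nothing else left).
That leaves gardening as the hobby for house 1.
The person who enjoys pottery is narrowed to house 2 or 3; consider each.
Placing it in house 2 leads to a contradiction, so it's in house 3.
The person who makes donuts is in house 4 (clue 2).
Clue 4 places the person who makes pie in house 5.
Clue 6: the person who enjoys reading is in house 4.
From clue 7, the person who makes mousse must be in house 3.
House 2's hobby must be yoga (nothing else left).
The person who makes gelato is in house 1 (clue 1).
The tennis player is in house 2 (clue 3).
That leaves tarts as the dessert for house 2.
That leaves basketball as the sport for house 4.
The only sport still possible for house 3 is baseball.
So: house 1 = gardening/gelato/lacrosse, house 2 = yoga/tarts/tennis, house 3 = pottery/mousse/baseball, house 4 = reading/donuts/basketball, house 5 = hiking/pie/soccer.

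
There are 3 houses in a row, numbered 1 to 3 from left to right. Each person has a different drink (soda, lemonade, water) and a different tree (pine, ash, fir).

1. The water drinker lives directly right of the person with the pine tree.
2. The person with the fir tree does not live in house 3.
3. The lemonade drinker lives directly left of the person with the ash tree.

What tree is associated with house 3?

House 3's tree must be ash (nothing else left).
From clue 3, the lemonade drinker must be in house 2.
House 1's drink must be soda (nothing else left).
House 3's drink must be water (nothing else left).
By clue 1, the person with the pine tree is in house 2.
House 1's tree must be fir (nothing else left).
So: house 1 = soda/fir, house 2 = lemonade/pine, house 3 = water/ash.

ash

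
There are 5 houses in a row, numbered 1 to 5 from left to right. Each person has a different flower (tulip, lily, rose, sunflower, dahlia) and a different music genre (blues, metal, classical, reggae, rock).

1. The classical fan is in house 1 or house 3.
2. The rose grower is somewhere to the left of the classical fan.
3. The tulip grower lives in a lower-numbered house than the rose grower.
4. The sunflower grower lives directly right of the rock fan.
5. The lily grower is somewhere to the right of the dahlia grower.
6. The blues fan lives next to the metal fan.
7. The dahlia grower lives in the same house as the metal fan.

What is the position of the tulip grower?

1

The classical fan is in house 3 (clue 2).
The tulip grower is in house 1 (clue 3).
Clue 3 places the rose grower in house 2.
Clue 7: the dahlia grower is in house 4.
Clue 7 places the metal fan in house 4.
The only flower still possible for house 3 is sunflower.
House 5 flower: only lily fits.
That leaves rock as the music genre for house 2.
Clue 6: the blues fan is in house 5.
House 1 music genre: only reggae fits.
So: house 1 = tulip/reggae, house 2 = rose/rock, house 3 = sunflower/classical, house 4 = dahlia/metal, house 5 = lily/blues.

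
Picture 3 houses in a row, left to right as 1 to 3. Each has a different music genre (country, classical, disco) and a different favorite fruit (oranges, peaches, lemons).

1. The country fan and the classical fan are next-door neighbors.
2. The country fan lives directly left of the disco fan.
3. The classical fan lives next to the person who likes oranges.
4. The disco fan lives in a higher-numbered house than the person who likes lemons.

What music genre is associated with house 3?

The country fan is narrowed to house 1 or 2; consider each.
Placing it in house 1 leads to a contradiction, so it's in house 2.
From clue 2, the disco fan must be in house 3.
Clue 3 places the person who likes oranges in house 2.
So house 1 gets classical for music genre.
So house 1 gets lemons for favorite fruit.
The only favorite fruit still possible for house 3 is peaches.
So: house 1 = classical/lemons, house 2 = country/oranges, house 3 = disco/peaches.

disco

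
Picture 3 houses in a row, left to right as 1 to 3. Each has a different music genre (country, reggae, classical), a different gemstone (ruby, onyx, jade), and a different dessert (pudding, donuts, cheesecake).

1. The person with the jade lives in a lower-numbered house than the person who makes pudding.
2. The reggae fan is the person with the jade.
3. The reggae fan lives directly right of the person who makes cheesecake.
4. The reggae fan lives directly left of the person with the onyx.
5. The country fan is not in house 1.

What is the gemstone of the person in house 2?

jade

Clue 3 places the reggae fan in house 2.
Clue 3 places the person who makes cheesecake in house 1.
From clue 4, the person with the onyx must be in house 3.
House 1's music genre must be classical (nothing else left).
That leaves country as the music genre for house 3.
Clue 2 places the person with the jade in house 2.
House 1 gemstone: only ruby fits.
From clue 1, the person who makes pudding must be in house 3.
So house 2 gets donuts for dessert.
So: house 1 = classical/ruby/cheesecake, house 2 = reggae/jade/donuts, house 3 = country/onyx/pudding.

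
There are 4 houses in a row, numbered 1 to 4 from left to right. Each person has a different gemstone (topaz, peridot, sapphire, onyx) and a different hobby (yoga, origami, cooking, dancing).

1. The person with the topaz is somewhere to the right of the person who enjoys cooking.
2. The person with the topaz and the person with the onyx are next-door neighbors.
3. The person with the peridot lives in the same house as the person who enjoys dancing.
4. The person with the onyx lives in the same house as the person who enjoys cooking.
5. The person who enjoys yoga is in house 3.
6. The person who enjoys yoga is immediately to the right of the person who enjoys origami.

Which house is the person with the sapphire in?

3

Clue 5: the person who enjoys yoga is in house 3.
By clue 6, the person who enjoys origami is in house 2.
House 1 hobby: only cooking fits.
House 4's hobby must be dancing (nothing else left).
The person with the peridot is in house 4 (clue 3).
By clue 4, the person with the onyx is in house 1.
The person with the topaz is in house 2 (clue 2).
House 3 gemstone: only sapphire fits.
So: house 1 = onyx/cooking, house 2 = topaz/origami, house 3 = sapphire/yoga, house 4 = peridot/dancing.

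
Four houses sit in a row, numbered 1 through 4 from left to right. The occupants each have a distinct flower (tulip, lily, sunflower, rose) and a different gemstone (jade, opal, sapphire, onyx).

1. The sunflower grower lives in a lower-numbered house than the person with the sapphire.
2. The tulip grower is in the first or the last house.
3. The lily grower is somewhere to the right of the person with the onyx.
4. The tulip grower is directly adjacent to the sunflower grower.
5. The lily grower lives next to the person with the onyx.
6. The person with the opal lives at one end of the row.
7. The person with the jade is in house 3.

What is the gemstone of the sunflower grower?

From clue 7, the person with the jade must be in house 3.
The person with the sapphire is in house 4 (clue 1).
That leaves onyx as the gemstone for house 2.
Clue 3 places the lily grower in house 3.
That leaves sunflower as the flower for house 2.
The only gemstone still possible for house 1 is opal.
By clue 4, the tulip grower is in house 1.
House 4's flower must be rose (nothing else left).
So: house 1 = tulip/opal, house 2 = sunflower/onyx, house 3 = lily/jade, house 4 = rose/sapphire.

onyx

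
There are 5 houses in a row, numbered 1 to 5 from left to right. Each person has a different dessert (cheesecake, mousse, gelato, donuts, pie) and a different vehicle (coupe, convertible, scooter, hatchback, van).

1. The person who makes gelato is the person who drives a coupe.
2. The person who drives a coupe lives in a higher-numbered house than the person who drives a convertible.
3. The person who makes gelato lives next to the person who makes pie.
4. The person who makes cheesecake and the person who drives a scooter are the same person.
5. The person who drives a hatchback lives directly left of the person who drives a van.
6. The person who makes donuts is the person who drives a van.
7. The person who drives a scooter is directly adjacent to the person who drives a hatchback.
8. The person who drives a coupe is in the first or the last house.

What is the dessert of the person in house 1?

cheesecake

Clue 8 places the person who drives a coupe in house 5.
Clue 1: the person who makes gelato is in house 5.
By clue 3, the person who makes pie is in house 4.
That leaves convertible as the vehicle for house 4.
The person who makes donuts is narrowed to house 2 or 3; consider each.
Placing it in house 2 leads to a contradiction, so it's in house 3.
Clue 6: the person who drives a van is in house 3.
The person who drives a hatchback is in house 2 (clue 5).
Clue 7: the person who drives a scooter is in house 1.
From clue 4, the person who makes cheesecake must be in house 1.
House 2's dessert must be mousse (nothing else left).
So: house 1 = cheesecake/scooter, house 2 = mousse/hatchback, house 3 = donuts/van, house 4 = pie/convertible, house 5 = gelato/coupe.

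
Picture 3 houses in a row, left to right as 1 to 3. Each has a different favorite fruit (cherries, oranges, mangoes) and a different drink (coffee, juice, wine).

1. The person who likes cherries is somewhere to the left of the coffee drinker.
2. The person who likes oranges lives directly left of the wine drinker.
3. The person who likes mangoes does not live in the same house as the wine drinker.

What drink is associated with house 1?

House 3's favorite fruit must be mangoes (nothing else left).
The only drink still possible for house 1 is juice.
By clue 3, the wine drinker is in house 2.
House 3's drink must be coffee (nothing else left).
By clue 2, the person who likes oranges is in house 1.
House 2's favorite fruit must be cherries (nothing else left).
So: house 1 = oranges/juice, house 2 = cherries/wine, house 3 = mangoes/coffee.

juice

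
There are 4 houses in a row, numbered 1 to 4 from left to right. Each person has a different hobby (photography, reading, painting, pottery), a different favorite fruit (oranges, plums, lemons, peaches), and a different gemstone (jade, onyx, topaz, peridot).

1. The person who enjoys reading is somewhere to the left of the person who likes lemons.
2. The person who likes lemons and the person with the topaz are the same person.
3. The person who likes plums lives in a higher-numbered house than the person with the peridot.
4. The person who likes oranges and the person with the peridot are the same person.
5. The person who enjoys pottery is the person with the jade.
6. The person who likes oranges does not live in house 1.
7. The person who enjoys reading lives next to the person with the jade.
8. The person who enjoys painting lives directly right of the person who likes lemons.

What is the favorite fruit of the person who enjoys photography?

House 1 favorite fruit: only peaches fits.
That leaves plums as the favorite fruit for house 4.
House 4 gemstone: only onyx fits.
The only gemstone still possible for house 1 is jade.
The person who enjoys pottery is in house 1 (clue 5).
From clue 7, the person who enjoys reading must be in house 2.
The person who likes lemons is in house 3 (clue 1).
By clue 2, the person with the topaz is in house 3.
By clue 8, the person who enjoys painting is in house 4.
House 3's hobby must be photography (nothing else left).
The only favorite fruit still possible for house 2 is oranges.
That leaves peridot as the gemstone for house 2.
So: house 1 = pottery/peaches/jade, house 2 = reading/oranges/peridot, house 3 = photography/lemons/topaz, house 4 = painting/plums/onyx.

lemons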